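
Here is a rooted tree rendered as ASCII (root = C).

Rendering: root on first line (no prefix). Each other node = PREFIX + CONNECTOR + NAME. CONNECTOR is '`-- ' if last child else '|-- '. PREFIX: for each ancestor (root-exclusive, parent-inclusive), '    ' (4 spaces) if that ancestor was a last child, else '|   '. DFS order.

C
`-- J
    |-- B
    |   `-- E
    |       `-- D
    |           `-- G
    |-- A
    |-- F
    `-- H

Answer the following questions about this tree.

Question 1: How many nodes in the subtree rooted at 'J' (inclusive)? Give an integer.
Answer: 8

Derivation:
Subtree rooted at J contains: A, B, D, E, F, G, H, J
Count = 8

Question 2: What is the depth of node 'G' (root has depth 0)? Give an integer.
Path from root to G: C -> J -> B -> E -> D -> G
Depth = number of edges = 5

Answer: 5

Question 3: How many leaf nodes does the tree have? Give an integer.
Answer: 4

Derivation:
Leaves (nodes with no children): A, F, G, H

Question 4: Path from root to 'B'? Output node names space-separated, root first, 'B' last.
Answer: C J B

Derivation:
Walk down from root: C -> J -> B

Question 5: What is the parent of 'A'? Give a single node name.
Answer: J

Derivation:
Scan adjacency: A appears as child of J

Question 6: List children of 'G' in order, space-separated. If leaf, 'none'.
Node G's children (from adjacency): (leaf)

Answer: none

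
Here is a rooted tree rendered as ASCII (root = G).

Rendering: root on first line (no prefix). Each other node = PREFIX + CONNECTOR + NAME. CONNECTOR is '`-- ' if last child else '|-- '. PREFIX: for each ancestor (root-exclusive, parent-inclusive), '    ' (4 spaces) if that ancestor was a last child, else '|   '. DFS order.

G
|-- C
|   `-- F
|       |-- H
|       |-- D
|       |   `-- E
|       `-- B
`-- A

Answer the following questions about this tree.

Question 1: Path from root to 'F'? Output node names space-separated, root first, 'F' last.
Answer: G C F

Derivation:
Walk down from root: G -> C -> F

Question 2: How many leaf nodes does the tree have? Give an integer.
Leaves (nodes with no children): A, B, E, H

Answer: 4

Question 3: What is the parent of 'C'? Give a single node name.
Answer: G

Derivation:
Scan adjacency: C appears as child of G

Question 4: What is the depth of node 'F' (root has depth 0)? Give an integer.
Path from root to F: G -> C -> F
Depth = number of edges = 2

Answer: 2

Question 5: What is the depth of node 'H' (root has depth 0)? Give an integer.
Answer: 3

Derivation:
Path from root to H: G -> C -> F -> H
Depth = number of edges = 3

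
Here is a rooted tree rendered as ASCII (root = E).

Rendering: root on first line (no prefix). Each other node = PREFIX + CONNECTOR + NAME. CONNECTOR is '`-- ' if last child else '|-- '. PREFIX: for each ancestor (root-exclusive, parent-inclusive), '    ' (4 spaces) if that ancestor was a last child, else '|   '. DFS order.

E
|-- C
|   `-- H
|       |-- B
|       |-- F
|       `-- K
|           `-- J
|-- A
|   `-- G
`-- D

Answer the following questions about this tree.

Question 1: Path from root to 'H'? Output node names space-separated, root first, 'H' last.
Answer: E C H

Derivation:
Walk down from root: E -> C -> H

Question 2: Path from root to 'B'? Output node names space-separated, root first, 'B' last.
Answer: E C H B

Derivation:
Walk down from root: E -> C -> H -> B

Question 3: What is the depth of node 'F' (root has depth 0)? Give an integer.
Answer: 3

Derivation:
Path from root to F: E -> C -> H -> F
Depth = number of edges = 3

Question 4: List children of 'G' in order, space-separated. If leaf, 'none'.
Answer: none

Derivation:
Node G's children (from adjacency): (leaf)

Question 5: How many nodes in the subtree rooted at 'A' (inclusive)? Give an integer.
Subtree rooted at A contains: A, G
Count = 2

Answer: 2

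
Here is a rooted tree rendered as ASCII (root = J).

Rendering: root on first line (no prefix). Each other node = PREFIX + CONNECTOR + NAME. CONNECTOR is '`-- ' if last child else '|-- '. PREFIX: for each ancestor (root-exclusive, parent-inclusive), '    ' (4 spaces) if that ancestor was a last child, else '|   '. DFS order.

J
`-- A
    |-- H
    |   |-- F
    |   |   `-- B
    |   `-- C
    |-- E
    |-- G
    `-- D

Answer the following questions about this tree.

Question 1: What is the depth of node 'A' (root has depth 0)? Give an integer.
Answer: 1

Derivation:
Path from root to A: J -> A
Depth = number of edges = 1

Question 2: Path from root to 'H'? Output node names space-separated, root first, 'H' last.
Answer: J A H

Derivation:
Walk down from root: J -> A -> H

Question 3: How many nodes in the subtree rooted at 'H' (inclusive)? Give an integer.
Answer: 4

Derivation:
Subtree rooted at H contains: B, C, F, H
Count = 4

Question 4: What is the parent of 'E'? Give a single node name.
Scan adjacency: E appears as child of A

Answer: A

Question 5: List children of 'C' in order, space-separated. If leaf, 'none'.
Answer: none

Derivation:
Node C's children (from adjacency): (leaf)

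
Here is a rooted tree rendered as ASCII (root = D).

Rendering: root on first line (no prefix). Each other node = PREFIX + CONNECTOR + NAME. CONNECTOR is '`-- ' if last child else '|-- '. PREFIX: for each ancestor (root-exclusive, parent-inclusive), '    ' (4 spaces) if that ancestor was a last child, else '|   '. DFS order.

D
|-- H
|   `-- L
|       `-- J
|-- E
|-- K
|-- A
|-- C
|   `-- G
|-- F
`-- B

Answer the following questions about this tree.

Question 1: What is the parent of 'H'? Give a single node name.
Answer: D

Derivation:
Scan adjacency: H appears as child of D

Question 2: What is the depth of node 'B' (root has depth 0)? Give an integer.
Path from root to B: D -> B
Depth = number of edges = 1

Answer: 1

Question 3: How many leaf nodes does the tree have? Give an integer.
Answer: 7

Derivation:
Leaves (nodes with no children): A, B, E, F, G, J, K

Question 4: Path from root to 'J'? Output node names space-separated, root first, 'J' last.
Walk down from root: D -> H -> L -> J

Answer: D H L J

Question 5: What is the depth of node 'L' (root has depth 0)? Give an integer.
Path from root to L: D -> H -> L
Depth = number of edges = 2

Answer: 2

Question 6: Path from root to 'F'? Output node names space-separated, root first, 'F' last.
Answer: D F

Derivation:
Walk down from root: D -> F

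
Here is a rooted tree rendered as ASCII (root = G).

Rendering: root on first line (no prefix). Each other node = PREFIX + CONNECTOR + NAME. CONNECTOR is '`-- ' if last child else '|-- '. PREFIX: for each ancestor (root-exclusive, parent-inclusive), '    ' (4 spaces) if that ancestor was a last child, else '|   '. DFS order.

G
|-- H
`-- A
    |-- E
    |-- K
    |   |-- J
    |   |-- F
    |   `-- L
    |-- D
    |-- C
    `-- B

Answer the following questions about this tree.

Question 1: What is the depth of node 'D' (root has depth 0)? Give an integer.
Answer: 2

Derivation:
Path from root to D: G -> A -> D
Depth = number of edges = 2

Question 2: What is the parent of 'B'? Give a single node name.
Answer: A

Derivation:
Scan adjacency: B appears as child of A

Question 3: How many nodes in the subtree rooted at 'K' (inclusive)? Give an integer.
Answer: 4

Derivation:
Subtree rooted at K contains: F, J, K, L
Count = 4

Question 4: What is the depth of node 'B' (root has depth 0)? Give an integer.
Answer: 2

Derivation:
Path from root to B: G -> A -> B
Depth = number of edges = 2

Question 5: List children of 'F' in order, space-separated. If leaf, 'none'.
Node F's children (from adjacency): (leaf)

Answer: none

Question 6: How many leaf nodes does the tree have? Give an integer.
Leaves (nodes with no children): B, C, D, E, F, H, J, L

Answer: 8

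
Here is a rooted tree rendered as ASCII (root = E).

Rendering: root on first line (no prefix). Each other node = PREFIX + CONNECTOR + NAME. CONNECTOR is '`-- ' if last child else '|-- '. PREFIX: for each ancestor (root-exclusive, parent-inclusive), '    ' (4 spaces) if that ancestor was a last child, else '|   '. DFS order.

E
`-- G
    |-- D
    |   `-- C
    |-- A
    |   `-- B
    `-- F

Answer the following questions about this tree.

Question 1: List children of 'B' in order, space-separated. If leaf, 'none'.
Node B's children (from adjacency): (leaf)

Answer: none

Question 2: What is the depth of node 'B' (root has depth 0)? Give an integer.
Path from root to B: E -> G -> A -> B
Depth = number of edges = 3

Answer: 3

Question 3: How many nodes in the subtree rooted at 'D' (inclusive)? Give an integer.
Answer: 2

Derivation:
Subtree rooted at D contains: C, D
Count = 2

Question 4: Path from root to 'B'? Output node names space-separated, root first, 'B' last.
Answer: E G A B

Derivation:
Walk down from root: E -> G -> A -> B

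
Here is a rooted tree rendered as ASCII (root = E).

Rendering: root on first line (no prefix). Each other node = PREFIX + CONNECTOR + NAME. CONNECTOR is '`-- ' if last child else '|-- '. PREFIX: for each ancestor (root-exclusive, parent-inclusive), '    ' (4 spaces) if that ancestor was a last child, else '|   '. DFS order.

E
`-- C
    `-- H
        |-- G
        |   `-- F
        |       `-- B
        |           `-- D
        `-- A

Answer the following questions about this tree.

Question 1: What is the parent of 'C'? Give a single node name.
Answer: E

Derivation:
Scan adjacency: C appears as child of E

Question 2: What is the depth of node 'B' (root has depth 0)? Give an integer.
Path from root to B: E -> C -> H -> G -> F -> B
Depth = number of edges = 5

Answer: 5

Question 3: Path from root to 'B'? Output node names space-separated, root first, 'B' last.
Walk down from root: E -> C -> H -> G -> F -> B

Answer: E C H G F B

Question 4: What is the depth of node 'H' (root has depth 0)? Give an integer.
Answer: 2

Derivation:
Path from root to H: E -> C -> H
Depth = number of edges = 2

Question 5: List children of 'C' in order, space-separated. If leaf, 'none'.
Node C's children (from adjacency): H

Answer: H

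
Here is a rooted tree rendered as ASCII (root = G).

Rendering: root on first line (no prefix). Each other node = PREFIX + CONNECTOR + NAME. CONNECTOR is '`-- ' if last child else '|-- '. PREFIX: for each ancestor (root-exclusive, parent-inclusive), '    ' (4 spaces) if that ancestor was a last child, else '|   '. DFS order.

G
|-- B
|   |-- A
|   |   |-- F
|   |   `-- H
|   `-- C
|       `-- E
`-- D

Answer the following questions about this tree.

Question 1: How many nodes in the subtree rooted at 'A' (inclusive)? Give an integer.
Answer: 3

Derivation:
Subtree rooted at A contains: A, F, H
Count = 3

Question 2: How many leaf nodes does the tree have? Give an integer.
Leaves (nodes with no children): D, E, F, H

Answer: 4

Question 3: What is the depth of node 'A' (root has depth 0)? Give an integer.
Path from root to A: G -> B -> A
Depth = number of edges = 2

Answer: 2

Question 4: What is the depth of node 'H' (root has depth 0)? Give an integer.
Answer: 3

Derivation:
Path from root to H: G -> B -> A -> H
Depth = number of edges = 3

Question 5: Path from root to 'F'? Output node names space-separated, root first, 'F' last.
Answer: G B A F

Derivation:
Walk down from root: G -> B -> A -> F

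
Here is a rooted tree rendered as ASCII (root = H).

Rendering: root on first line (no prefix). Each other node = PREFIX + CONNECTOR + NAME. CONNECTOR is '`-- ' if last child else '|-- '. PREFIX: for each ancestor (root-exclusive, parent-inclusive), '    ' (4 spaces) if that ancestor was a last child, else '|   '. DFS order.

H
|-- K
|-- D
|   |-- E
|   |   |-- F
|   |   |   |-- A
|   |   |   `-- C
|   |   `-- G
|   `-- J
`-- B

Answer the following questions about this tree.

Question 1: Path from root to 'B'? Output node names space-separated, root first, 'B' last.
Answer: H B

Derivation:
Walk down from root: H -> B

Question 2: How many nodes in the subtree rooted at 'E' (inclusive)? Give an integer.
Subtree rooted at E contains: A, C, E, F, G
Count = 5

Answer: 5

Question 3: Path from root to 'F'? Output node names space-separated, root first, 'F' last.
Walk down from root: H -> D -> E -> F

Answer: H D E F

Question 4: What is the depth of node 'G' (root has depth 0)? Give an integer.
Answer: 3

Derivation:
Path from root to G: H -> D -> E -> G
Depth = number of edges = 3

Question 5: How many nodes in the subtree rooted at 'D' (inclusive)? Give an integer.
Subtree rooted at D contains: A, C, D, E, F, G, J
Count = 7

Answer: 7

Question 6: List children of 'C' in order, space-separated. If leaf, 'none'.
Answer: none

Derivation:
Node C's children (from adjacency): (leaf)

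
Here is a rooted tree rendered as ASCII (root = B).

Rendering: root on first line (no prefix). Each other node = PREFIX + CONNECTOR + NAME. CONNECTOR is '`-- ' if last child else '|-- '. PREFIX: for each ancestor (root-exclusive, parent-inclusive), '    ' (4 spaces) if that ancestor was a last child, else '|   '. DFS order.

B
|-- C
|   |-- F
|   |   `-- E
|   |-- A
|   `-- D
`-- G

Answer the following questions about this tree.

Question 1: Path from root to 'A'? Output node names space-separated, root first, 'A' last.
Walk down from root: B -> C -> A

Answer: B C A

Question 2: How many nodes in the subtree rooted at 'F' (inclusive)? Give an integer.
Subtree rooted at F contains: E, F
Count = 2

Answer: 2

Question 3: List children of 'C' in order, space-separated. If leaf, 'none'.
Answer: F A D

Derivation:
Node C's children (from adjacency): F, A, D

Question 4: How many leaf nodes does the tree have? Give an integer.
Answer: 4

Derivation:
Leaves (nodes with no children): A, D, E, G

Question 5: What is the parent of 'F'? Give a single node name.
Answer: C

Derivation:
Scan adjacency: F appears as child of C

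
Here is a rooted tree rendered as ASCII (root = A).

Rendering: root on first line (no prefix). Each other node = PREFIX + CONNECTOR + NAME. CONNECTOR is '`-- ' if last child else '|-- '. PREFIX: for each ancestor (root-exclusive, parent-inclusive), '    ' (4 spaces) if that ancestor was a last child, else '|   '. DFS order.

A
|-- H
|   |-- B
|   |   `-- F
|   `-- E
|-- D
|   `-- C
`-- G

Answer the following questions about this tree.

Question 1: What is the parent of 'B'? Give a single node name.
Answer: H

Derivation:
Scan adjacency: B appears as child of H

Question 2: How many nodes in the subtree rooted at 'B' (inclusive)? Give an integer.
Answer: 2

Derivation:
Subtree rooted at B contains: B, F
Count = 2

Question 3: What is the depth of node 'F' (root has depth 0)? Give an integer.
Path from root to F: A -> H -> B -> F
Depth = number of edges = 3

Answer: 3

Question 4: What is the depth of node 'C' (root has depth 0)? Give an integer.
Answer: 2

Derivation:
Path from root to C: A -> D -> C
Depth = number of edges = 2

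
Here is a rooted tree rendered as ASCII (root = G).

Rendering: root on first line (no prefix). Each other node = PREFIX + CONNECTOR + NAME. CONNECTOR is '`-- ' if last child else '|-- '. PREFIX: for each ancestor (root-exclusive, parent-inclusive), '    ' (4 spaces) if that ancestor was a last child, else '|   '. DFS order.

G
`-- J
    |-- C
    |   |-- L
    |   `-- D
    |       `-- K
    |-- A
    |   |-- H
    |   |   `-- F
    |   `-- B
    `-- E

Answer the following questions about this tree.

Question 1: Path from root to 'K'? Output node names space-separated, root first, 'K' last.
Answer: G J C D K

Derivation:
Walk down from root: G -> J -> C -> D -> K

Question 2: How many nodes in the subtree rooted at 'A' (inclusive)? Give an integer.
Answer: 4

Derivation:
Subtree rooted at A contains: A, B, F, H
Count = 4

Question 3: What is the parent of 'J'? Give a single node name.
Scan adjacency: J appears as child of G

Answer: G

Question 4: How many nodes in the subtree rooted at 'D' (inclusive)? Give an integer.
Subtree rooted at D contains: D, K
Count = 2

Answer: 2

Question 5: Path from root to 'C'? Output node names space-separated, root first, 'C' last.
Answer: G J C

Derivation:
Walk down from root: G -> J -> C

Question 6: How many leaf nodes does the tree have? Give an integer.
Answer: 5

Derivation:
Leaves (nodes with no children): B, E, F, K, L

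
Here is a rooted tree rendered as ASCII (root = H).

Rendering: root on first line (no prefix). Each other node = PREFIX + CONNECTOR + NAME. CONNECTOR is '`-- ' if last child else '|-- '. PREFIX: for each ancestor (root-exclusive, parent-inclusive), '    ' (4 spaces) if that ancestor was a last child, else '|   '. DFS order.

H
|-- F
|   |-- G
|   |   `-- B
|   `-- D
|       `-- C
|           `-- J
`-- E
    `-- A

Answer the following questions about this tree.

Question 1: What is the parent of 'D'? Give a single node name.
Scan adjacency: D appears as child of F

Answer: F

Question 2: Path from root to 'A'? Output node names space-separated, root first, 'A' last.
Answer: H E A

Derivation:
Walk down from root: H -> E -> A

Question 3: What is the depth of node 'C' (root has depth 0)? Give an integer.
Path from root to C: H -> F -> D -> C
Depth = number of edges = 3

Answer: 3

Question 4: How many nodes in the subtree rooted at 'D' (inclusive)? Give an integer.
Answer: 3

Derivation:
Subtree rooted at D contains: C, D, J
Count = 3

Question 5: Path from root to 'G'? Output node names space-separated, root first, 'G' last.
Answer: H F G

Derivation:
Walk down from root: H -> F -> G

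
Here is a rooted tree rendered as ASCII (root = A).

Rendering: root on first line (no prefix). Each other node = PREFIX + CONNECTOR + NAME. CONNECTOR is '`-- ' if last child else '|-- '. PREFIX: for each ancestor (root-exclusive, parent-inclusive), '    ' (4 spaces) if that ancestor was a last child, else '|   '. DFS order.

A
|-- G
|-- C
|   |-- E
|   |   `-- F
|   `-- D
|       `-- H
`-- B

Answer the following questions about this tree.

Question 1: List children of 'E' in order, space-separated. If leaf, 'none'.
Answer: F

Derivation:
Node E's children (from adjacency): F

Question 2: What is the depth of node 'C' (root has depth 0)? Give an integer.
Answer: 1

Derivation:
Path from root to C: A -> C
Depth = number of edges = 1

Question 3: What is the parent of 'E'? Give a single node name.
Answer: C

Derivation:
Scan adjacency: E appears as child of C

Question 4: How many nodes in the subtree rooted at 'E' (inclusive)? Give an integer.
Subtree rooted at E contains: E, F
Count = 2

Answer: 2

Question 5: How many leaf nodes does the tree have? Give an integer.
Answer: 4

Derivation:
Leaves (nodes with no children): B, F, G, H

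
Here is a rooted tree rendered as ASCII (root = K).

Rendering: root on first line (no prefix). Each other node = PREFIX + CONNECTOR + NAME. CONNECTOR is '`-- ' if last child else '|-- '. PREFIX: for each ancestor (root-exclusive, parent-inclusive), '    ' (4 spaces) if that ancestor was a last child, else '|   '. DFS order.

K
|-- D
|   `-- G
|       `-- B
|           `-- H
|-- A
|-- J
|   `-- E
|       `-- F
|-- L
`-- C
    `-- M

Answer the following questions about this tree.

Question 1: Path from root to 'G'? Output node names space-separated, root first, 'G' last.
Answer: K D G

Derivation:
Walk down from root: K -> D -> G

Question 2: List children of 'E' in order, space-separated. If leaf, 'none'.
Node E's children (from adjacency): F

Answer: F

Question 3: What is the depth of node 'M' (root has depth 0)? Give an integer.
Answer: 2

Derivation:
Path from root to M: K -> C -> M
Depth = number of edges = 2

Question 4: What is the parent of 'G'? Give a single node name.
Scan adjacency: G appears as child of D

Answer: D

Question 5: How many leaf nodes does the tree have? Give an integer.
Leaves (nodes with no children): A, F, H, L, M

Answer: 5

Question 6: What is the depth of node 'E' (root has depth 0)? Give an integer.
Answer: 2

Derivation:
Path from root to E: K -> J -> E
Depth = number of edges = 2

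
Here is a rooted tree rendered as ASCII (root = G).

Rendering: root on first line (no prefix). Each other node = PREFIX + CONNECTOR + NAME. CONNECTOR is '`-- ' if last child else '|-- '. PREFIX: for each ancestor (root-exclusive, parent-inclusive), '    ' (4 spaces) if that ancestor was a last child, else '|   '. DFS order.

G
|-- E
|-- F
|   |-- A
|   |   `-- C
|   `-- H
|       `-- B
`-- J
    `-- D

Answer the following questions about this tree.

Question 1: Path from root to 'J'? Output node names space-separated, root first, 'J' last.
Answer: G J

Derivation:
Walk down from root: G -> J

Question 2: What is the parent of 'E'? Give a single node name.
Scan adjacency: E appears as child of G

Answer: G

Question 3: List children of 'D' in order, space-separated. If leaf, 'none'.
Answer: none

Derivation:
Node D's children (from adjacency): (leaf)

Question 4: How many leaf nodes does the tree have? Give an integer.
Leaves (nodes with no children): B, C, D, E

Answer: 4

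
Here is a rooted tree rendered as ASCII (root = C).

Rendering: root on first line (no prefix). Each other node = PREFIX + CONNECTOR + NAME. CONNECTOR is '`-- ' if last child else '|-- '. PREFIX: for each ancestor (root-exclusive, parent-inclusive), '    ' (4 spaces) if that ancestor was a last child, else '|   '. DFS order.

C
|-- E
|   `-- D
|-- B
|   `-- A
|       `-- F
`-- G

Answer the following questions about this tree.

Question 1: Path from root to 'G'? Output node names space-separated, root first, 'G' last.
Answer: C G

Derivation:
Walk down from root: C -> G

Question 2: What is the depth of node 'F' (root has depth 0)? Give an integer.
Path from root to F: C -> B -> A -> F
Depth = number of edges = 3

Answer: 3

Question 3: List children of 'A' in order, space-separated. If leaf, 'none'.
Node A's children (from adjacency): F

Answer: F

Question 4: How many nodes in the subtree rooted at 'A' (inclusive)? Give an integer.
Answer: 2

Derivation:
Subtree rooted at A contains: A, F
Count = 2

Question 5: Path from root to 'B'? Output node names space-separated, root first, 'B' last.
Answer: C B

Derivation:
Walk down from root: C -> B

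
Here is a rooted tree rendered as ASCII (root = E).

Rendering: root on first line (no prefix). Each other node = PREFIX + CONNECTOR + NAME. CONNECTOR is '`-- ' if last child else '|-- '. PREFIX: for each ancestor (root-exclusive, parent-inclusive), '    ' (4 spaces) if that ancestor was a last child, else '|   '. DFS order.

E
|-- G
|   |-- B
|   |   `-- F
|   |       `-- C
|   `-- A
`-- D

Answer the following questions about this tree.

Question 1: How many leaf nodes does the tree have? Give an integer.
Leaves (nodes with no children): A, C, D

Answer: 3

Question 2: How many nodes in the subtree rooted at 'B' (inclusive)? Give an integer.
Subtree rooted at B contains: B, C, F
Count = 3

Answer: 3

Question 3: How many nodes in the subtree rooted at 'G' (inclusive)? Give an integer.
Subtree rooted at G contains: A, B, C, F, G
Count = 5

Answer: 5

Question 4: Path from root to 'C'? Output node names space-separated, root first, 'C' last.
Walk down from root: E -> G -> B -> F -> C

Answer: E G B F C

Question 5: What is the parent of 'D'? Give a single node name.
Scan adjacency: D appears as child of E

Answer: E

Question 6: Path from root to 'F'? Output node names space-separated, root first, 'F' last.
Answer: E G B F

Derivation:
Walk down from root: E -> G -> B -> F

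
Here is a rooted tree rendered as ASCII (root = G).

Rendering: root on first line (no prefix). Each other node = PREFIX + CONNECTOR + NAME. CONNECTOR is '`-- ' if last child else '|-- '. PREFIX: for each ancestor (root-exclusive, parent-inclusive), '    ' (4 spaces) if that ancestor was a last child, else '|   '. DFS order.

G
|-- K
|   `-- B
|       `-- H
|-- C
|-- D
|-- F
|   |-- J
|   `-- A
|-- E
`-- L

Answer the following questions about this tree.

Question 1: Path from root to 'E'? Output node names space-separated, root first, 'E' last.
Walk down from root: G -> E

Answer: G E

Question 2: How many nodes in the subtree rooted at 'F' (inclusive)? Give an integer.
Subtree rooted at F contains: A, F, J
Count = 3

Answer: 3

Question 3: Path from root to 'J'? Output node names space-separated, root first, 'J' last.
Answer: G F J

Derivation:
Walk down from root: G -> F -> J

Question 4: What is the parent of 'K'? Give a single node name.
Scan adjacency: K appears as child of G

Answer: G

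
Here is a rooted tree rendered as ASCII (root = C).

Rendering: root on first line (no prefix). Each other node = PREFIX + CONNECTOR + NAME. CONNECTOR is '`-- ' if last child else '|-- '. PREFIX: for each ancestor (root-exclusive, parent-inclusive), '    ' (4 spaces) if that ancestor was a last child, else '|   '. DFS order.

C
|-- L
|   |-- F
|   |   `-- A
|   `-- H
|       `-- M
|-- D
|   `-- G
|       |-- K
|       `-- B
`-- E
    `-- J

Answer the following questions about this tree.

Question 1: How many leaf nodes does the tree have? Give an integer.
Answer: 5

Derivation:
Leaves (nodes with no children): A, B, J, K, M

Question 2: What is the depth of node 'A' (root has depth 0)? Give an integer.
Answer: 3

Derivation:
Path from root to A: C -> L -> F -> A
Depth = number of edges = 3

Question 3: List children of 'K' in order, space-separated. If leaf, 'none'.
Node K's children (from adjacency): (leaf)

Answer: none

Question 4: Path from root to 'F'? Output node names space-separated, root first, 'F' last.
Answer: C L F

Derivation:
Walk down from root: C -> L -> F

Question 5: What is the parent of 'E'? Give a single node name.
Scan adjacency: E appears as child of C

Answer: C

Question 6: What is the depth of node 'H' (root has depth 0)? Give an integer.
Path from root to H: C -> L -> H
Depth = number of edges = 2

Answer: 2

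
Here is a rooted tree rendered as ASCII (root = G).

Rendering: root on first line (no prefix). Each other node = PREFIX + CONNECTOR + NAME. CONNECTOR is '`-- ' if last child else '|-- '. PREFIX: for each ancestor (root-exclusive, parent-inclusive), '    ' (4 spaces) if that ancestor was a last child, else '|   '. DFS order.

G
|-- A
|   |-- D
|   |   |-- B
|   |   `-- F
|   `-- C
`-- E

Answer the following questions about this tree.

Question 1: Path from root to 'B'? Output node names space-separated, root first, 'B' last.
Answer: G A D B

Derivation:
Walk down from root: G -> A -> D -> B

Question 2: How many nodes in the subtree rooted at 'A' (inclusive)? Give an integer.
Subtree rooted at A contains: A, B, C, D, F
Count = 5

Answer: 5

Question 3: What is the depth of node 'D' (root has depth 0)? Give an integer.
Path from root to D: G -> A -> D
Depth = number of edges = 2

Answer: 2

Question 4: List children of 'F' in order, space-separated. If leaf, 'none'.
Node F's children (from adjacency): (leaf)

Answer: none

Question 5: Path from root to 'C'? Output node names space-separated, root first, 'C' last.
Walk down from root: G -> A -> C

Answer: G A C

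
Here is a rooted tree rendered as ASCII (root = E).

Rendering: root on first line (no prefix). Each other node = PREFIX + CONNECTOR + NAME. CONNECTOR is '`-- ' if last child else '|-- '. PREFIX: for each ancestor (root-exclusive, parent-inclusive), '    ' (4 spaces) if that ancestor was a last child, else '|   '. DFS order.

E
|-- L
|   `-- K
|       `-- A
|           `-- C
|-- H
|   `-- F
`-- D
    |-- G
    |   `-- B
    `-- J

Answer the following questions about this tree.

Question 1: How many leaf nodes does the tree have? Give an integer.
Leaves (nodes with no children): B, C, F, J

Answer: 4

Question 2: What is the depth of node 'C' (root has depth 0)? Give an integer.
Answer: 4

Derivation:
Path from root to C: E -> L -> K -> A -> C
Depth = number of edges = 4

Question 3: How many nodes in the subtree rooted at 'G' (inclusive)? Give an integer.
Answer: 2

Derivation:
Subtree rooted at G contains: B, G
Count = 2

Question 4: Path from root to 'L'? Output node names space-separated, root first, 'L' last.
Answer: E L

Derivation:
Walk down from root: E -> L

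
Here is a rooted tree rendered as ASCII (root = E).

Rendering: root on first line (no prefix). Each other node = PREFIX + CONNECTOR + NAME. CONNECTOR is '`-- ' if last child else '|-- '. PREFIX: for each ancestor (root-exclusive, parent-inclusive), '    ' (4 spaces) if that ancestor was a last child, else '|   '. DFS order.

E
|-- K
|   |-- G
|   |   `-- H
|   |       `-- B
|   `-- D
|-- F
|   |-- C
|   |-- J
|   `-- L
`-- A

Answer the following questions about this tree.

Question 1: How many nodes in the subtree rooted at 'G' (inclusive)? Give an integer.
Subtree rooted at G contains: B, G, H
Count = 3

Answer: 3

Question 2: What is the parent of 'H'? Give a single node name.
Answer: G

Derivation:
Scan adjacency: H appears as child of G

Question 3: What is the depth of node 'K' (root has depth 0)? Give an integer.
Answer: 1

Derivation:
Path from root to K: E -> K
Depth = number of edges = 1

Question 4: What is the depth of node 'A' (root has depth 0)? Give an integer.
Path from root to A: E -> A
Depth = number of edges = 1

Answer: 1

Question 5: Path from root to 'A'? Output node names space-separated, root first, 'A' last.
Walk down from root: E -> A

Answer: E A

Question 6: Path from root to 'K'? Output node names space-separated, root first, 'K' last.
Answer: E K

Derivation:
Walk down from root: E -> K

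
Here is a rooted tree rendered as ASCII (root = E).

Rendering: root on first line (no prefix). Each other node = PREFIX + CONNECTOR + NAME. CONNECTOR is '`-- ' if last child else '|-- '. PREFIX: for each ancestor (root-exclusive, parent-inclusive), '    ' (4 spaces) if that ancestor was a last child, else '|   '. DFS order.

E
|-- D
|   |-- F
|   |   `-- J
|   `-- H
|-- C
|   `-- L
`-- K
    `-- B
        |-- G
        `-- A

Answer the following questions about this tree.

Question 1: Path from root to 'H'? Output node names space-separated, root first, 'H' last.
Walk down from root: E -> D -> H

Answer: E D H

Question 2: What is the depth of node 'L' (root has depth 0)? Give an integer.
Answer: 2

Derivation:
Path from root to L: E -> C -> L
Depth = number of edges = 2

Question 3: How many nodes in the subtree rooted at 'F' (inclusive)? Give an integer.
Answer: 2

Derivation:
Subtree rooted at F contains: F, J
Count = 2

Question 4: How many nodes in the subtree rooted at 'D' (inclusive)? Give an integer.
Answer: 4

Derivation:
Subtree rooted at D contains: D, F, H, J
Count = 4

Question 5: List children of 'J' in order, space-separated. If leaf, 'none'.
Answer: none

Derivation:
Node J's children (from adjacency): (leaf)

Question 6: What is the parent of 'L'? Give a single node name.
Scan adjacency: L appears as child of C

Answer: C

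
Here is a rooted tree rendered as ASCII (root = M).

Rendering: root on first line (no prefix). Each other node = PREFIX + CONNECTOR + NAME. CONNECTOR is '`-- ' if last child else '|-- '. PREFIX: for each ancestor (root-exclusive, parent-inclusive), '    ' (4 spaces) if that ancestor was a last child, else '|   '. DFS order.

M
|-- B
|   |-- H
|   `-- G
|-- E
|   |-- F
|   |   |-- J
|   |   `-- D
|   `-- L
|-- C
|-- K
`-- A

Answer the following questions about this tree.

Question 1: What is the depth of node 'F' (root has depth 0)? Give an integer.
Path from root to F: M -> E -> F
Depth = number of edges = 2

Answer: 2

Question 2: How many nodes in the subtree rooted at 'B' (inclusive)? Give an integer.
Subtree rooted at B contains: B, G, H
Count = 3

Answer: 3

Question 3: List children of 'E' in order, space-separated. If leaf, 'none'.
Node E's children (from adjacency): F, L

Answer: F L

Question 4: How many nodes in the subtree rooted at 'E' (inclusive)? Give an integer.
Answer: 5

Derivation:
Subtree rooted at E contains: D, E, F, J, L
Count = 5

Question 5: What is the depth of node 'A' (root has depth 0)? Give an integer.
Answer: 1

Derivation:
Path from root to A: M -> A
Depth = number of edges = 1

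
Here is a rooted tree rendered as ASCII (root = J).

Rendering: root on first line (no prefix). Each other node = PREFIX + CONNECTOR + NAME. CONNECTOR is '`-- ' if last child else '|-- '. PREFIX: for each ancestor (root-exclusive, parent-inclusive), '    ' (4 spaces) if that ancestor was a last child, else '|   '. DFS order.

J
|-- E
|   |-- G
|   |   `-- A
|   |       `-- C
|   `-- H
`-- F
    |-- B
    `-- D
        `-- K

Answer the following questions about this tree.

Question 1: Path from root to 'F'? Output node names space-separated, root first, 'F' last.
Answer: J F

Derivation:
Walk down from root: J -> F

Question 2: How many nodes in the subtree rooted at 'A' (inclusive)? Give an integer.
Subtree rooted at A contains: A, C
Count = 2

Answer: 2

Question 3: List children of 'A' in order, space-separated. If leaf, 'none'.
Answer: C

Derivation:
Node A's children (from adjacency): C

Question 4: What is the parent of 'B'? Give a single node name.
Answer: F

Derivation:
Scan adjacency: B appears as child of F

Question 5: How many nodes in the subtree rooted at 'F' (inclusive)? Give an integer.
Subtree rooted at F contains: B, D, F, K
Count = 4

Answer: 4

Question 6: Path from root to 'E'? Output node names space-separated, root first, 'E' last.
Walk down from root: J -> E

Answer: J E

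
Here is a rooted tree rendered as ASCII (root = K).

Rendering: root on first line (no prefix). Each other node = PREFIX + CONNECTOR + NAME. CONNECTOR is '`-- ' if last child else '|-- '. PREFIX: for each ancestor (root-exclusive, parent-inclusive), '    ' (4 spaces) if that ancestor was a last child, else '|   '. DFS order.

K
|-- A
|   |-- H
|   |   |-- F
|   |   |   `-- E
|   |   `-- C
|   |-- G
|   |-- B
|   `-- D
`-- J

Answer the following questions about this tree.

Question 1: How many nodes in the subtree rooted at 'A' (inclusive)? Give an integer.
Answer: 8

Derivation:
Subtree rooted at A contains: A, B, C, D, E, F, G, H
Count = 8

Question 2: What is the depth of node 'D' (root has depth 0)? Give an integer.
Answer: 2

Derivation:
Path from root to D: K -> A -> D
Depth = number of edges = 2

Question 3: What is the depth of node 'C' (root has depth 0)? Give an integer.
Answer: 3

Derivation:
Path from root to C: K -> A -> H -> C
Depth = number of edges = 3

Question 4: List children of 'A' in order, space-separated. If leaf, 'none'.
Node A's children (from adjacency): H, G, B, D

Answer: H G B D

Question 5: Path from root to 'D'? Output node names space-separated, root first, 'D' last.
Answer: K A D

Derivation:
Walk down from root: K -> A -> D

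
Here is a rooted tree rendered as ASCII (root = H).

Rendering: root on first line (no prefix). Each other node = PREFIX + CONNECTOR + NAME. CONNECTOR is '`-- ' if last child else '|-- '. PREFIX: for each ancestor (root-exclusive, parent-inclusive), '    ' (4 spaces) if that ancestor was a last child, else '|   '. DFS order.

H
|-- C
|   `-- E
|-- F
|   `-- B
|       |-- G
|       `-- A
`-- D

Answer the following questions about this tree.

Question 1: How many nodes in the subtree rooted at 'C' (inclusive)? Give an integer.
Answer: 2

Derivation:
Subtree rooted at C contains: C, E
Count = 2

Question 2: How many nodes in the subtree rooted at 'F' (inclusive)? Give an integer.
Answer: 4

Derivation:
Subtree rooted at F contains: A, B, F, G
Count = 4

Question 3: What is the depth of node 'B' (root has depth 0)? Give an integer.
Answer: 2

Derivation:
Path from root to B: H -> F -> B
Depth = number of edges = 2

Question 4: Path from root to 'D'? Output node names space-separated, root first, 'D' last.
Walk down from root: H -> D

Answer: H D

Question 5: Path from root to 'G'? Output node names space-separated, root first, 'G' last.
Answer: H F B G

Derivation:
Walk down from root: H -> F -> B -> G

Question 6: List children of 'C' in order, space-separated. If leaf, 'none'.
Answer: E

Derivation:
Node C's children (from adjacency): E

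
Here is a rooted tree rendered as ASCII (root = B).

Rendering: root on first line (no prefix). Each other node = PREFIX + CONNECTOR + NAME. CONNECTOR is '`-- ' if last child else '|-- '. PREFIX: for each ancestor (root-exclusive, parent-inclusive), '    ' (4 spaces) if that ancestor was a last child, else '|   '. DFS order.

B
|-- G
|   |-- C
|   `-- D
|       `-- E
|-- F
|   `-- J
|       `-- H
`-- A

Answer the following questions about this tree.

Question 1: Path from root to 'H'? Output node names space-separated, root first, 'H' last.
Answer: B F J H

Derivation:
Walk down from root: B -> F -> J -> H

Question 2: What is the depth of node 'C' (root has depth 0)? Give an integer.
Answer: 2

Derivation:
Path from root to C: B -> G -> C
Depth = number of edges = 2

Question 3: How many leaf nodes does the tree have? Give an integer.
Answer: 4

Derivation:
Leaves (nodes with no children): A, C, E, H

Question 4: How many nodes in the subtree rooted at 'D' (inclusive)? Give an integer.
Answer: 2

Derivation:
Subtree rooted at D contains: D, E
Count = 2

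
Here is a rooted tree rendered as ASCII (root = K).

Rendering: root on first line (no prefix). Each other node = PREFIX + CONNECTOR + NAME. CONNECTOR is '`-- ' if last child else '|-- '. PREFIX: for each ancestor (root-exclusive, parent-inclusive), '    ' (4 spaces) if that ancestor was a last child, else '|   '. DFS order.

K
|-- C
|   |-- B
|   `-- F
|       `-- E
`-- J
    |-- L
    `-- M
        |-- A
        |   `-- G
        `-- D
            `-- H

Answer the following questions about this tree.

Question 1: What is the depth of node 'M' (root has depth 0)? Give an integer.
Answer: 2

Derivation:
Path from root to M: K -> J -> M
Depth = number of edges = 2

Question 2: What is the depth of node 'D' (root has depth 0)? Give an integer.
Path from root to D: K -> J -> M -> D
Depth = number of edges = 3

Answer: 3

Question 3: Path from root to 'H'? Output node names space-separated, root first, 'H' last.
Walk down from root: K -> J -> M -> D -> H

Answer: K J M D H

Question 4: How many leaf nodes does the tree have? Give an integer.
Answer: 5

Derivation:
Leaves (nodes with no children): B, E, G, H, L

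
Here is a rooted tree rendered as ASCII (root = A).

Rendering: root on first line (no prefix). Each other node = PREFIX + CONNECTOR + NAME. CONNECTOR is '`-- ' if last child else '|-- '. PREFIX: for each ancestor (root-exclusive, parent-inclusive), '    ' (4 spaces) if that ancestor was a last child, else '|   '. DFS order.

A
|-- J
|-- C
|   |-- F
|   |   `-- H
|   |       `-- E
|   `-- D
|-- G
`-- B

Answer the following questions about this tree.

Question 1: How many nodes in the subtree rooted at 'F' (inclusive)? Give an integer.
Subtree rooted at F contains: E, F, H
Count = 3

Answer: 3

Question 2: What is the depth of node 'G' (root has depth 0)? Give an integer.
Path from root to G: A -> G
Depth = number of edges = 1

Answer: 1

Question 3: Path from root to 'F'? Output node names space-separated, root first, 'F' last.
Answer: A C F

Derivation:
Walk down from root: A -> C -> F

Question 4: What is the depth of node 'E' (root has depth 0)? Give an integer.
Answer: 4

Derivation:
Path from root to E: A -> C -> F -> H -> E
Depth = number of edges = 4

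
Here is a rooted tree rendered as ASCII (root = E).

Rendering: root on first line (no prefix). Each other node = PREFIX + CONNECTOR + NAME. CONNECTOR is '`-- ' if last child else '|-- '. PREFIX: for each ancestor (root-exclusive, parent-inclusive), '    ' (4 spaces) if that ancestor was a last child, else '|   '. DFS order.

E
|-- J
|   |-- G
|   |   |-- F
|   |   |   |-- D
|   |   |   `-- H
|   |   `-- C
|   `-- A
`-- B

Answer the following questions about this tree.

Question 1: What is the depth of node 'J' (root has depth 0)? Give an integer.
Path from root to J: E -> J
Depth = number of edges = 1

Answer: 1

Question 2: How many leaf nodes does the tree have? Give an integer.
Answer: 5

Derivation:
Leaves (nodes with no children): A, B, C, D, H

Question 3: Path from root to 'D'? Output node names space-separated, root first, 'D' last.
Walk down from root: E -> J -> G -> F -> D

Answer: E J G F D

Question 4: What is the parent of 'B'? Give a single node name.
Scan adjacency: B appears as child of E

Answer: E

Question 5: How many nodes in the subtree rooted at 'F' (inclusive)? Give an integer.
Subtree rooted at F contains: D, F, H
Count = 3

Answer: 3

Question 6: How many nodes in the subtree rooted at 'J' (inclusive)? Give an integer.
Subtree rooted at J contains: A, C, D, F, G, H, J
Count = 7

Answer: 7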